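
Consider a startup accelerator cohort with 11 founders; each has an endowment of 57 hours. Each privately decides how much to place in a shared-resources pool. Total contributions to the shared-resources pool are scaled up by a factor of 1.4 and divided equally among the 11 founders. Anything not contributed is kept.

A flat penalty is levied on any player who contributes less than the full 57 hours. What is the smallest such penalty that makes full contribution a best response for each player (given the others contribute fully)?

Given the others contribute fully, the best deviation is to contribute 0 (any partial contribution still incurs the fine and gives up units whose private return 0.1273 is below 1).
Deviating from 57 to 0 saves 57 hours but forfeits the deviator's share of the drop in the shared-resources pool: 1.4/11 × 57 = 7.25.
So the deviation gain is 57 − 7.25 = 49.75, and the fine must be at least 49.75 hours to wipe it out.

49.75 hours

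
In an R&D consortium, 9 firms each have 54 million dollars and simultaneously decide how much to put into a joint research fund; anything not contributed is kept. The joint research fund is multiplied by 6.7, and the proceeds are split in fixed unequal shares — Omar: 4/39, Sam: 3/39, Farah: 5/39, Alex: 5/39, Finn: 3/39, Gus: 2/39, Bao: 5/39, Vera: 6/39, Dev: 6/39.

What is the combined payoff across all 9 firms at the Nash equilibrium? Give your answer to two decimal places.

1101.60 million dollars

A player with share s gets back 6.7·s per unit contributed, so full contribution is dominant for anyone with s > 1/6.7 = 0.1493 and zero contribution is dominant for anyone below.
Vera and Dev clear that bar, contributing 54 each; the remaining 7 contribute 0. Total contributed: 108.
The joint research fund pays out 6.7 × 108 = 723.60 in total (split across the unequal shares, but the aggregate is all that matters for the group sum).
The 7 free-riders keep 54 each, adding 378. Group total = 378 + 723.60 = 1101.60.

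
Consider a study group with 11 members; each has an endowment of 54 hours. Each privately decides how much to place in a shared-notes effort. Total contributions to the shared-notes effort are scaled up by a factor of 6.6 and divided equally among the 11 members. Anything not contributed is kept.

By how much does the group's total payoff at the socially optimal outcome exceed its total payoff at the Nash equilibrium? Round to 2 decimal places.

3326.40 hours

Each contributed unit returns 6.6/11 = 0.6000 to its contributor — below 1 — so contributing 0 is dominant for every player. At the Nash equilibrium everyone keeps their 54, and the group total is 11 × 54 = 594.
Each contributed unit returns 6.600 to the group as a whole (0.6000 to each of 11 players), which exceeds 1, so the social optimum is full contribution: group total = 6.600 × 594 = 3920.40.
Efficiency loss = 3920.40 − 594 = 3326.40.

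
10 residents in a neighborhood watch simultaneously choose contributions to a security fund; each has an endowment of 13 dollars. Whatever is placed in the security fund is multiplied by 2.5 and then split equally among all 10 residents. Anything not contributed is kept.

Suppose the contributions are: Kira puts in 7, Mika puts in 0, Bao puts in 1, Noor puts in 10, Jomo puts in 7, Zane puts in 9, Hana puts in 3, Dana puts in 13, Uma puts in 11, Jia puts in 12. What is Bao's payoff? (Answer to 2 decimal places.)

30.25 dollars

Total contributed: 7 + 0 + 1 + 10 + 7 + 9 + 3 + 13 + 11 + 12 = 73.
Each receives 2.5 × 73 / 10 = 18.25 from the security fund.
Bao keeps 13 − 1 = 12, so Bao's payoff is 12 + 18.25 = 30.25.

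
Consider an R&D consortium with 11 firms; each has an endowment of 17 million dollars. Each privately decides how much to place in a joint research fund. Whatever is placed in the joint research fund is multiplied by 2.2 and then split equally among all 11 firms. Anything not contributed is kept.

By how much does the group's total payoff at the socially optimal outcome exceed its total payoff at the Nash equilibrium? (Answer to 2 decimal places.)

224.40 million dollars

Each contributed unit returns 2.2/11 = 0.2000 to its contributor — below 1 — so contributing 0 is dominant for every player. At the Nash equilibrium everyone keeps their 17, and the group total is 11 × 17 = 187.
Each contributed unit returns 2.200 to the group as a whole (0.2000 to each of 11 players), which exceeds 1, so the social optimum is full contribution: group total = 2.200 × 187 = 411.40.
Efficiency loss = 411.40 − 187 = 224.40.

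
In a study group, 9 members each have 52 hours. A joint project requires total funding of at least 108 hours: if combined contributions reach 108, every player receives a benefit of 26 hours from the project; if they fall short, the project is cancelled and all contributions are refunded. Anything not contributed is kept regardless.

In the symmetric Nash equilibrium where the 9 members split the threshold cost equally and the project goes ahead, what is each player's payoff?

Equal share of the threshold: 108/9 = 12.
At this profile no one gains by cutting their contribution: any cut drops the total below 108, the project is cancelled, contributions are refunded, and the deviator ends with 52, which is less than 52 − 12 + 26 = 66. Contributing more than 12 just wastes the excess. So contributing exactly 12 is a best response.
Each player's payoff: 52 − 12 + 26 = 66.

66 hours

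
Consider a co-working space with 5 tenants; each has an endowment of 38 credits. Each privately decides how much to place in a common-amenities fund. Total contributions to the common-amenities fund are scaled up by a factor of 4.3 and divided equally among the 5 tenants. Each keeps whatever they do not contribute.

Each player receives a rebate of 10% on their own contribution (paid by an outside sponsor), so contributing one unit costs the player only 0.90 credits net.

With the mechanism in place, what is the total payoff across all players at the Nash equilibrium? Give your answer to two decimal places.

190.00 credits

The effective private return is (4.3/5) / 0.90 = 0.9556, which is still under 1, so the mechanism doesn't change anyone's dominant strategy: zero contribution.
At the Nash equilibrium no one contributes; group total payoff = 5 × 38 = 190.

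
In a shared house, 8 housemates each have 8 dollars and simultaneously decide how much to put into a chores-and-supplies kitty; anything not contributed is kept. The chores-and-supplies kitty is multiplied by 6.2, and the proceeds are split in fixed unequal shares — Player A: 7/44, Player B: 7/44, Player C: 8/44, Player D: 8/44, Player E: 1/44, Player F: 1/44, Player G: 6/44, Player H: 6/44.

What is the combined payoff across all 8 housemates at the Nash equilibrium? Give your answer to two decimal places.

Each unit j contributes comes back to j as 6.2 × (j's share), so j prefers to contribute only if that share exceeds 1/6.2 = 0.1613; otherwise keeping the unit dominates.
Player C and Player D are above the threshold, contributing 8 each; the remaining 6 contribute 0. Total contributed: 16.
The chores-and-supplies kitty pays out 6.2 × 16 = 99.20 in total (split across the unequal shares, but the aggregate is all that matters for the group sum).
The 6 free-riders keep 8 each, adding 48. Group total = 48 + 99.20 = 147.20.

147.20 dollars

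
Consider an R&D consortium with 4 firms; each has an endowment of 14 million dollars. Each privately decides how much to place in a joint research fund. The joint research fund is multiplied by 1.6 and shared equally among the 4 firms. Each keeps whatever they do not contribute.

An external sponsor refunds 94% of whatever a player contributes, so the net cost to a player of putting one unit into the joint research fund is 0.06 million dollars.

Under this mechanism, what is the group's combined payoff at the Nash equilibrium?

The effective private return per unit is now (1.6/4) / 0.06 = 6.6667 > 1, so every player's dominant strategy flips to full contribution.
So the Nash equilibrium is full contribution by all 4; the group earns 4 × (14 × 0.94 + 1.6 × 14) = 142.24.

142.24 million dollars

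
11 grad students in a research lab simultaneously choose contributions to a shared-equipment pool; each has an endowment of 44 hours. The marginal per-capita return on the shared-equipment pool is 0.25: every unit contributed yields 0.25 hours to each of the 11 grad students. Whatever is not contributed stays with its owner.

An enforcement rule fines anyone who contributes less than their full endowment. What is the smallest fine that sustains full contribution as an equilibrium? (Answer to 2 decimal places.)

33.00 hours

Given the others contribute fully, the best deviation is to contribute 0 (any partial contribution still incurs the fine and gives up units whose private return 0.25 is below 1).
Deviating from 44 to 0 saves 44 hours but forfeits the deviator's share of the drop in the shared-equipment pool: 0.25 × 44 = 11.00.
So the deviation gain is 44 − 11.00 = 33.00, and the fine must be at least 33.00 hours to wipe it out.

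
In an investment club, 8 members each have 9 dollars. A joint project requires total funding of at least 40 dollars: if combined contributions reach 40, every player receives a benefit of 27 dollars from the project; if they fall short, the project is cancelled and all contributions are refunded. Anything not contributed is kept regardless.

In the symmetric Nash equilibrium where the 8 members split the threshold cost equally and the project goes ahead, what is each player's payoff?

31 dollars

Equal share of the threshold: 40/8 = 5.
At this profile no one gains by cutting their contribution: any cut drops the total below 40, the project is cancelled, contributions are refunded, and the deviator ends with 9, which is less than 9 − 5 + 27 = 31. Contributing more than 5 just wastes the excess. So contributing exactly 5 is a best response.
Each player's payoff: 9 − 5 + 27 = 31.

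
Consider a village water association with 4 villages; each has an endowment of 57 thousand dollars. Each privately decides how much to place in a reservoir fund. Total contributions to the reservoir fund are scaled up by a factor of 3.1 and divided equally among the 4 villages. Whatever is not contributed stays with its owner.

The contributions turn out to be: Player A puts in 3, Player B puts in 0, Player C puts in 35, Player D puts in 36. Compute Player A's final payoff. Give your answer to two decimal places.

111.35 thousand dollars

Total contributed: 3 + 0 + 35 + 36 = 74.
Each receives 3.1 × 74 / 4 = 57.35 from the reservoir fund.
Player A keeps 57 − 3 = 54, so Player A's payoff is 54 + 57.35 = 111.35.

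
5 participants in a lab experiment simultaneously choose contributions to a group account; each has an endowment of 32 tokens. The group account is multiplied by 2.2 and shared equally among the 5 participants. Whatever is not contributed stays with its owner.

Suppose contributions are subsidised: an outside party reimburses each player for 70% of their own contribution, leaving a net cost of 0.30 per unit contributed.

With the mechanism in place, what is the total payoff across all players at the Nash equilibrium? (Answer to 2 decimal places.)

The effective private return per unit is now (2.2/5) / 0.30 = 1.4667 > 1, so every player's dominant strategy flips to full contribution.
So the Nash equilibrium is full contribution by all 5; the group earns 5 × (32 × 0.70 + 2.2 × 32) = 464.00.

464.00 tokens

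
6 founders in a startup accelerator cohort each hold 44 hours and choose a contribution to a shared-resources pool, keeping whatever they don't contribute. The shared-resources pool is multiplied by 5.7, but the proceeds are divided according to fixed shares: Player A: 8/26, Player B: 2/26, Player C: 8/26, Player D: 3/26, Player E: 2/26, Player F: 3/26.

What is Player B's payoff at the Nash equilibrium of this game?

82.58 hours

Each unit j contributes comes back to j as 5.7 × (j's share), so j prefers to contribute only if that share exceeds 1/5.7 = 0.1754; otherwise keeping the unit dominates.
Player A and Player C are above the threshold, contributing 44 each; the remaining 4 contribute 0. Total contributed: 88.
Player B keeps 44 and receives 5.7 × 88 × 2/26 = 38.58 from the shared-resources pool, for a payoff of 82.58.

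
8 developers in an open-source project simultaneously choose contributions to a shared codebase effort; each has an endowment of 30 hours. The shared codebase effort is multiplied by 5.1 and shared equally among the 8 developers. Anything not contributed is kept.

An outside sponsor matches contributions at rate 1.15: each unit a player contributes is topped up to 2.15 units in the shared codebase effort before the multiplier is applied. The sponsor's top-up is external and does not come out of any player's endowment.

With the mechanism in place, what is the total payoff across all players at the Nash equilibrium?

Under the mechanism each unit contributed yields 5.1 × 2.15 / 8 = 1.3706 back to its contributor per unit of net cost, which exceeds 1, making full contribution the dominant choice for everyone.
At the Nash equilibrium everyone contributes 30. Group total payoff = 5.1 × 2.15 × 240 = 2631.60.

2631.60 hours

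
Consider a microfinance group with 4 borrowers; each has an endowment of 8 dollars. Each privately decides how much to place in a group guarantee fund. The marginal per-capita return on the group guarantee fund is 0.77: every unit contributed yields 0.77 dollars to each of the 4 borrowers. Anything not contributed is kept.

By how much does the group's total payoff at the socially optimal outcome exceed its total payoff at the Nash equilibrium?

The private return per contributed unit is 0.77 < 1, so contributing 0 is dominant for every player. At the Nash equilibrium everyone keeps their 8, and the group total is 4 × 8 = 32.
Each contributed unit returns 3.080 to the group as a whole (0.77 to each of 4 players), which exceeds 1, so the social optimum is full contribution: group total = 3.080 × 32 = 98.56.
Efficiency loss = 98.56 − 32 = 66.56.

66.56 dollars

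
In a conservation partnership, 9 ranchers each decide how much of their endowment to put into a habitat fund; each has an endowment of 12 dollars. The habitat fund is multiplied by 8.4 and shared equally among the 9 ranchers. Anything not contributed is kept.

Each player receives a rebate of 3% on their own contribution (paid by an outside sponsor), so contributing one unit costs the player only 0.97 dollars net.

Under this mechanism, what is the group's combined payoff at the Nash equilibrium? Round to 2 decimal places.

With the mechanism, a contributed unit returns (8.4/9) / 0.97 = 0.9622 per unit of net cost — still below 1 — so contributing 0 remains dominant for every player.
At the Nash equilibrium no one contributes; group total payoff = 9 × 12 = 108.

108.00 dollars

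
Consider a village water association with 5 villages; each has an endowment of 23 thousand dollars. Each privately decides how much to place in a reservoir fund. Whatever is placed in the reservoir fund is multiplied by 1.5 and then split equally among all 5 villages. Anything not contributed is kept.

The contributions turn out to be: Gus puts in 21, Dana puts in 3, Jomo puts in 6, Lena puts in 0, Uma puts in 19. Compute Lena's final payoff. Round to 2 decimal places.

37.70 thousand dollars

Total contributed: 21 + 3 + 6 + 0 + 19 = 49.
Each receives 1.5 × 49 / 5 = 14.70 from the reservoir fund.
Lena keeps 23 − 0 = 23, so Lena's payoff is 23 + 14.70 = 37.70.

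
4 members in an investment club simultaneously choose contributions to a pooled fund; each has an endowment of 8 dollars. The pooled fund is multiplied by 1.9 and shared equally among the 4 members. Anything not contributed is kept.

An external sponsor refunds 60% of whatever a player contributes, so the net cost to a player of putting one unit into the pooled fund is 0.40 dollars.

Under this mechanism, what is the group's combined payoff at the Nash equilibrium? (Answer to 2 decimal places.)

80.00 dollars

With the mechanism, a contributed unit returns (1.9/4) / 0.40 = 1.1875 per unit of net cost to the contributor — now above 1 — so contributing fully is weakly dominant for every player.
At the Nash equilibrium everyone contributes 8. Group total payoff = 4 × (8 × 0.60 + 1.9 × 8) = 80.00.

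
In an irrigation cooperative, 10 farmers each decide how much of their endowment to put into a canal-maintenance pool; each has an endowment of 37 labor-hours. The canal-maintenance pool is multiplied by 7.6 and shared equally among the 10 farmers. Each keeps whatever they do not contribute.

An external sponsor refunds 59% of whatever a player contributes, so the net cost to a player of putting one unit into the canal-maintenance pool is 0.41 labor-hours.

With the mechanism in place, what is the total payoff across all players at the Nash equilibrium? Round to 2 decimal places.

3030.30 labor-hours

Under the mechanism each unit contributed yields (7.6/10) / 0.41 = 1.8537 back to its contributor per unit of net cost, which exceeds 1, making full contribution the dominant choice for everyone.
At the Nash equilibrium everyone contributes 37. Group total payoff = 10 × (37 × 0.59 + 7.6 × 37) = 3030.30.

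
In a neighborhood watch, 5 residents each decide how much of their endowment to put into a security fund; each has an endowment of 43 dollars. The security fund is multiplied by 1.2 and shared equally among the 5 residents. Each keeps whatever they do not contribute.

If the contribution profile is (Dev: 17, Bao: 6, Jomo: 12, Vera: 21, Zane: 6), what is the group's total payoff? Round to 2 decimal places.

Total contributed: 17 + 6 + 12 + 21 + 6 = 62; total kept: 5 × 43 − 62 = 153.
The security fund pays out 1.2 × 62 = 74.40 in aggregate.
Group total = 153 + 74.40 = 227.40.

227.40 dollars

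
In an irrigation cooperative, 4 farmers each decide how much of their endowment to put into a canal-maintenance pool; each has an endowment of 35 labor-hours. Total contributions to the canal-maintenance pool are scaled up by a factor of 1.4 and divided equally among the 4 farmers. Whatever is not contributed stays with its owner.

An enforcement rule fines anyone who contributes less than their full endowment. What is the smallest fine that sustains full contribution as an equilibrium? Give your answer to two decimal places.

22.75 labor-hours

Given the others contribute fully, the best deviation is to contribute 0 (any partial contribution still incurs the fine and gives up units whose private return 0.3500 is below 1).
Deviating from 35 to 0 saves 35 labor-hours but forfeits the deviator's share of the drop in the canal-maintenance pool: 1.4/4 × 35 = 12.25.
So the deviation gain is 35 − 12.25 = 22.75, and the fine must be at least 22.75 labor-hours to wipe it out.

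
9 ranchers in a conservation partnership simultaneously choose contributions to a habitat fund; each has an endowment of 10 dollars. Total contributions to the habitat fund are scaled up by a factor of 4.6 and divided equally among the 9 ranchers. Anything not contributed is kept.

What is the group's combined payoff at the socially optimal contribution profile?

414.00 dollars

Each contributed unit returns 4.600 to the group as a whole (0.5111 to each of 9 players), which exceeds 1, so the social optimum is full contribution: group total = 4.600 × 90 = 414.00.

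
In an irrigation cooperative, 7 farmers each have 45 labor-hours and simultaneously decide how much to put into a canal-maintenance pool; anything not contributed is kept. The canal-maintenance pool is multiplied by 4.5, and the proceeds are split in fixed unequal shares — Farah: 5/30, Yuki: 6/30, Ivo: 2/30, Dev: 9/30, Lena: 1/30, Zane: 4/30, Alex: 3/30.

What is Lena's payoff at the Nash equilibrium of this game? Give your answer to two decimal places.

Player j's private return per contributed unit is 4.5 × (j's share). Contributing is weakly dominant for j when that share is at least 1/4.5 = 0.2222, and contributing 0 is dominant otherwise.
The only share above 0.2222 is Dev's 9/30, contributing 45; the remaining 6 contribute 0. Total contributed: 45.
Lena keeps 45 and receives 4.5 × 45 × 1/30 = 6.75 from the canal-maintenance pool, for a payoff of 51.75.

51.75 labor-hours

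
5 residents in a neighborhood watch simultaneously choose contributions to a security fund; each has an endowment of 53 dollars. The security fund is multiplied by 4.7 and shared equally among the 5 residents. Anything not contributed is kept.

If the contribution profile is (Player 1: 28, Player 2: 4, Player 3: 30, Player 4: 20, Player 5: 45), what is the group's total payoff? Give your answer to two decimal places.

734.90 dollars

Total contributed: 28 + 4 + 30 + 20 + 45 = 127; total kept: 5 × 53 − 127 = 138.
The security fund pays out 4.7 × 127 = 596.90 in aggregate.
Group total = 138 + 596.90 = 734.90.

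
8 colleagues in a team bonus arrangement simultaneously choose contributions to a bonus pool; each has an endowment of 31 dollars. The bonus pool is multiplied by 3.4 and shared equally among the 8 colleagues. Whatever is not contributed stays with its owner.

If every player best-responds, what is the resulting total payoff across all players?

Each contributed unit returns 3.4/8 = 0.4250 to its contributor — below 1 — so contributing 0 is dominant for every player. At the Nash equilibrium everyone keeps their 31, and the group total is 8 × 31 = 248.

248.00 dollars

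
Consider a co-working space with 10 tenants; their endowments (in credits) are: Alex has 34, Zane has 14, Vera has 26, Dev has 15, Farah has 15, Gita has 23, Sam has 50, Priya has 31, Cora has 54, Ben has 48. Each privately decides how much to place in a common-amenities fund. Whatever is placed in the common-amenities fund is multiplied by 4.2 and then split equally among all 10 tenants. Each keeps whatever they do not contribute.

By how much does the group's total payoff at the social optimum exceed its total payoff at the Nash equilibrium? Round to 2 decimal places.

992.00 credits

The private return per contributed unit is 4.2/10 = 0.4200 < 1 for every player regardless of endowment, so the Nash equilibrium is zero contribution and the group total is Σ E_j = 34 + 14 + 26 + 15 + 15 + 23 + 50 + 31 + 54 + 48 = 310.
Each contributed unit returns 4.200 to the group, so the social optimum is full contribution by everyone: group total = 4.200 × 310 = 1302.00.
Efficiency loss = (4.200 − 1) × 310 = 992.00.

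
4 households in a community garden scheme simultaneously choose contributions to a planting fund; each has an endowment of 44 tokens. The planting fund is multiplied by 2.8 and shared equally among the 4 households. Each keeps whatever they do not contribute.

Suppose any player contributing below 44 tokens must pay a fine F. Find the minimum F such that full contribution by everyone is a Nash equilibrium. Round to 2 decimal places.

13.20 tokens

Given the others contribute fully, the best deviation is to contribute 0 (any partial contribution still incurs the fine and gives up units whose private return 0.7000 is below 1).
Deviating from 44 to 0 saves 44 tokens but forfeits the deviator's share of the drop in the planting fund: 2.8/4 × 44 = 30.80.
So the deviation gain is 44 − 30.80 = 13.20, and the fine must be at least 13.20 tokens to wipe it out.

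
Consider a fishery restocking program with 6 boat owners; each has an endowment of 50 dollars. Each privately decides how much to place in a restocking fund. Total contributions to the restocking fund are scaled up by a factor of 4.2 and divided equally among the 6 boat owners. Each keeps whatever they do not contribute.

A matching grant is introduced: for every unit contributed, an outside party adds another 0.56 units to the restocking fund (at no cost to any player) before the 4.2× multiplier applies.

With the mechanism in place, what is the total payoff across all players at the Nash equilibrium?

With the mechanism, a contributed unit returns 4.2 × 1.56 / 6 = 1.0920 per unit of net cost to the contributor — now above 1 — so contributing fully is weakly dominant for every player.
So the Nash equilibrium is full contribution by all 6; the group earns 4.2 × 1.56 × 300 = 1965.60.

1965.60 dollars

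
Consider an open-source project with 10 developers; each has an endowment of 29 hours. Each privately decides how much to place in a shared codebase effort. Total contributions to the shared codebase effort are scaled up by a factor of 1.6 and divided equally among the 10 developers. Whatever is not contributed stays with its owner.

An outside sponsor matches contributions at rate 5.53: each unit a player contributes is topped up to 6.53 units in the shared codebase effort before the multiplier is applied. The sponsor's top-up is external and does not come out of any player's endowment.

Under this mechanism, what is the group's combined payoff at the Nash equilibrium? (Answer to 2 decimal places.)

With the mechanism, a contributed unit returns 1.6 × 6.53 / 10 = 1.0448 per unit of net cost to the contributor — now above 1 — so contributing fully is weakly dominant for every player.
At the Nash equilibrium everyone contributes 29. Group total payoff = 1.6 × 6.53 × 290 = 3029.92.

3029.92 hours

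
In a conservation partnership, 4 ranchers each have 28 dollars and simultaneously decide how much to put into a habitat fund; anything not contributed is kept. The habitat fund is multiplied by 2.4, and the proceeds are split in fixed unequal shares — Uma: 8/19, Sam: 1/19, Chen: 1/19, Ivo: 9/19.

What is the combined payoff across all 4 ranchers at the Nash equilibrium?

A player with share s gets back 2.4·s per unit contributed, so full contribution is dominant for anyone with s > 1/2.4 = 0.4167 and zero contribution is dominant for anyone below.
Uma and Ivo clear that bar, contributing 28 each; the remaining 2 contribute 0. Total contributed: 56.
The habitat fund pays out 2.4 × 56 = 134.40 in total (split across the unequal shares, but the aggregate is all that matters for the group sum).
The 2 free-riders keep 28 each, adding 56. Group total = 56 + 134.40 = 190.40.

190.40 dollars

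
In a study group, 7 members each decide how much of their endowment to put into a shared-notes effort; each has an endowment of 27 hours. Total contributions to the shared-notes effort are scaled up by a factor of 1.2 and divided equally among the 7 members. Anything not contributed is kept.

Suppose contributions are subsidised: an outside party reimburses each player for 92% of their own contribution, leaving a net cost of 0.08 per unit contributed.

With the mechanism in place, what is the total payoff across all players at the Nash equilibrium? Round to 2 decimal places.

400.68 hours

The effective private return per unit is now (1.2/7) / 0.08 = 2.1429 > 1, so every player's dominant strategy flips to full contribution.
At the Nash equilibrium everyone contributes 27. Group total payoff = 7 × (27 × 0.92 + 1.2 × 27) = 400.68.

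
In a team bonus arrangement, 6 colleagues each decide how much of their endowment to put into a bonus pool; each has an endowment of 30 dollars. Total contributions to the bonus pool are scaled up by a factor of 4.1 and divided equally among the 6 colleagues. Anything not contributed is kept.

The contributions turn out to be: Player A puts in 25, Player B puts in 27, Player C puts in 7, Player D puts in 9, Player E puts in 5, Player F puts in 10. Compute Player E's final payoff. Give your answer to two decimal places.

81.72 dollars

Total contributed: 25 + 27 + 7 + 9 + 5 + 10 = 83.
Each receives 4.1 × 83 / 6 = 56.72 from the bonus pool.
Player E keeps 30 − 5 = 25, so Player E's payoff is 25 + 56.72 = 81.72.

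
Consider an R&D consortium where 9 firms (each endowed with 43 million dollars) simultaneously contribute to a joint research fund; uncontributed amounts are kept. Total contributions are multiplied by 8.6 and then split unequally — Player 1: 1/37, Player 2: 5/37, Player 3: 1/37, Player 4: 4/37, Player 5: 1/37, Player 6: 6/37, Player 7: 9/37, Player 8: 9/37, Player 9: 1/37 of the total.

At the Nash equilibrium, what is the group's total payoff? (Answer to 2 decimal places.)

A player with share s gets back 8.6·s per unit contributed, so full contribution is dominant for anyone with s > 1/8.6 = 0.1163 and zero contribution is dominant for anyone below.
The shares above 0.1163 belong to Player 2, Player 6, Player 7 and Player 8, contributing 43 each; the remaining 5 contribute 0. Total contributed: 172.
The joint research fund pays out 8.6 × 172 = 1479.20 in total (split across the unequal shares, but the aggregate is all that matters for the group sum).
The 5 free-riders keep 43 each, adding 215. Group total = 215 + 1479.20 = 1694.20.

1694.20 million dollars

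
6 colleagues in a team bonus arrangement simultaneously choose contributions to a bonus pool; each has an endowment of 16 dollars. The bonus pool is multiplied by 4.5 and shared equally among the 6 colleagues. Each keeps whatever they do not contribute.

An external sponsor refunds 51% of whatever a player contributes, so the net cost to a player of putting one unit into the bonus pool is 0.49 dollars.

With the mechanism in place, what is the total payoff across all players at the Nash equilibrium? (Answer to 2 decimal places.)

480.96 dollars

Under the mechanism each unit contributed yields (4.5/6) / 0.49 = 1.5306 back to its contributor per unit of net cost, which exceeds 1, making full contribution the dominant choice for everyone.
At the Nash equilibrium everyone contributes 16. Group total payoff = 6 × (16 × 0.51 + 4.5 × 16) = 480.96.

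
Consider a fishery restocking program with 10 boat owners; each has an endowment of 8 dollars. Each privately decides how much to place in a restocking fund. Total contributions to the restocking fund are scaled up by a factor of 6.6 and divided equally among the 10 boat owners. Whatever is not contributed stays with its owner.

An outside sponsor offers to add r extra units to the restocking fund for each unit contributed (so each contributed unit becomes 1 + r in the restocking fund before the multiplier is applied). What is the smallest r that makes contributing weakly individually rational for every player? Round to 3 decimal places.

With matching at rate r, one contributed unit becomes (1 + r) in the restocking fund and returns 6.6 × (1 + r) / 10 to the contributor.
Setting this equal to 1: 1 + r = 10/6.6 = 1.5152.
So the minimum matching rate is r = 1.5152 − 1 = 0.515.

0.515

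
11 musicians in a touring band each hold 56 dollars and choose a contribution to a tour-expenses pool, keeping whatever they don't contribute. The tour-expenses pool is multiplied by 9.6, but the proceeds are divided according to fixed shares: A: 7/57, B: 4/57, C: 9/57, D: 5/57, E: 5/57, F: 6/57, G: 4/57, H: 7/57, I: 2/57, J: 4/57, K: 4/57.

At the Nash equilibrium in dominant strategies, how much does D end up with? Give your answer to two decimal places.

A player with share s gets back 9.6·s per unit contributed, so full contribution is dominant for anyone with s > 1/9.6 = 0.1042 and zero contribution is dominant for anyone below.
A, C, F and H are above the threshold, contributing 56 each; the remaining 7 contribute 0. Total contributed: 224.
D keeps 56 and receives 9.6 × 224 × 5/57 = 188.63 from the tour-expenses pool, for a payoff of 244.63.

244.63 dollars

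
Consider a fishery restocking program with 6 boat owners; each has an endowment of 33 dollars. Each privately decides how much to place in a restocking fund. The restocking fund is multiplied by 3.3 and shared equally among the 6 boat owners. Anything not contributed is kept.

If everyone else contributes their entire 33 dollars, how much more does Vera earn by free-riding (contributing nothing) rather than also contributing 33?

14.85 dollars

Switching from a contribution of 33 to 0 lets Vera keep an extra 33 dollars, but lowers the restocking fund by 33, which costs Vera their own share of that drop: 3.3/6 × 33 = 18.15.
Net gain = 33 − 18.15 = 14.85. The private return per contributed unit (0.5500) is below 1, so free-riding is indeed the best response regardless of what the others do.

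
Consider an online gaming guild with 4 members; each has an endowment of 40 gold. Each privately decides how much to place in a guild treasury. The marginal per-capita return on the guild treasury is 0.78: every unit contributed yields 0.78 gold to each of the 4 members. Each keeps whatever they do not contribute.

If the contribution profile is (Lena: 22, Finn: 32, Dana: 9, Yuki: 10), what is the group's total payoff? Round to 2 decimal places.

314.76 gold

Total contributed: 22 + 32 + 9 + 10 = 73; total kept: 4 × 40 − 73 = 87.
The guild treasury pays out 0.78 × 4 × 73 = 227.76 in aggregate.
Group total = 87 + 227.76 = 314.76.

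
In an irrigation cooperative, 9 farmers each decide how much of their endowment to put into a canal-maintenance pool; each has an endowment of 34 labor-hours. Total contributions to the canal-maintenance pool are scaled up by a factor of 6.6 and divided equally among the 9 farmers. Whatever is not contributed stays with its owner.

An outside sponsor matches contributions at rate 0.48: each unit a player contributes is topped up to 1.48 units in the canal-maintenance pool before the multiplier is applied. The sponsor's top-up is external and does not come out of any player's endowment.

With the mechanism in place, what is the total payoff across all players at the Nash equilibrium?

2989.01 labor-hours

With the mechanism, a contributed unit returns 6.6 × 1.48 / 9 = 1.0853 per unit of net cost to the contributor — now above 1 — so contributing fully is weakly dominant for every player.
So the Nash equilibrium is full contribution by all 9; the group earns 6.6 × 1.48 × 306 = 2989.01.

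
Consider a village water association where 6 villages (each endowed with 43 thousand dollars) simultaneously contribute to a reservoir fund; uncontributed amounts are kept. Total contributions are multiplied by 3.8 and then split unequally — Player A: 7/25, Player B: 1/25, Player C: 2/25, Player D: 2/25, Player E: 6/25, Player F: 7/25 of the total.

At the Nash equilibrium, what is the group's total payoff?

498.80 thousand dollars

For player j, contributing a unit is worthwhile iff 3.8 × (j's share) ≥ 1, i.e. iff j's share is at least 0.2632.
Player A and Player F are above the threshold, contributing 43 each; the remaining 4 contribute 0. Total contributed: 86.
The reservoir fund pays out 3.8 × 86 = 326.80 in total (split across the unequal shares, but the aggregate is all that matters for the group sum).
The 4 free-riders keep 43 each, adding 172. Group total = 172 + 326.80 = 498.80.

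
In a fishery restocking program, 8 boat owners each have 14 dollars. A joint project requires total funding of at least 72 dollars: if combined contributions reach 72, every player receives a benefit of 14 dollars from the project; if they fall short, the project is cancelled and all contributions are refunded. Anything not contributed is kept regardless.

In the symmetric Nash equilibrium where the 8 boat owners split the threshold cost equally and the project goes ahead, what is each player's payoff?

19 dollars

Equal share of the threshold: 72/8 = 9.
At this profile no one gains by cutting their contribution: any cut drops the total below 72, the project is cancelled, contributions are refunded, and the deviator ends with 14, which is less than 14 − 9 + 14 = 19. Contributing more than 9 just wastes the excess. So contributing exactly 9 is a best response.
Each player's payoff: 14 − 9 + 14 = 19.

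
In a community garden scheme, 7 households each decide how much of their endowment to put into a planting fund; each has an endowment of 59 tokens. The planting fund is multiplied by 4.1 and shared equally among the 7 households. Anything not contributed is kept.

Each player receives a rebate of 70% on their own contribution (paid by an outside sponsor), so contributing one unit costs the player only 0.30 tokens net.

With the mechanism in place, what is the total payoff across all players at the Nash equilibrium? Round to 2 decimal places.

Under the mechanism each unit contributed yields (4.1/7) / 0.30 = 1.9524 back to its contributor per unit of net cost, which exceeds 1, making full contribution the dominant choice for everyone.
So the Nash equilibrium is full contribution by all 7; the group earns 7 × (59 × 0.70 + 4.1 × 59) = 1982.40.

1982.40 tokens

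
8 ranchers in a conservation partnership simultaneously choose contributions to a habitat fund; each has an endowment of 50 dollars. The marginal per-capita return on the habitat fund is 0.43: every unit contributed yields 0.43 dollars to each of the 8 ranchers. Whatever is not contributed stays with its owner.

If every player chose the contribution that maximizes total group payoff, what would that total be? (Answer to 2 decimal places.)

Each contributed unit returns 3.440 to the group as a whole (0.43 to each of 8 players), which exceeds 1, so the social optimum is full contribution: group total = 3.440 × 400 = 1376.00.

1376.00 dollars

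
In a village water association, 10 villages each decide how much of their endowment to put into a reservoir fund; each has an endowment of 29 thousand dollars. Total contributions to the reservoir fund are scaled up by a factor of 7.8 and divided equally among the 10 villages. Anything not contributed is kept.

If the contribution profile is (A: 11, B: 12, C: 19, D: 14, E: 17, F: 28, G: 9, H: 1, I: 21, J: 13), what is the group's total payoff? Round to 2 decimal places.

Total contributed: 11 + 12 + 19 + 14 + 17 + 28 + 9 + 1 + 21 + 13 = 145; total kept: 10 × 29 − 145 = 145.
The reservoir fund pays out 7.8 × 145 = 1131.00 in aggregate.
Group total = 145 + 1131.00 = 1276.00.

1276.00 thousand dollars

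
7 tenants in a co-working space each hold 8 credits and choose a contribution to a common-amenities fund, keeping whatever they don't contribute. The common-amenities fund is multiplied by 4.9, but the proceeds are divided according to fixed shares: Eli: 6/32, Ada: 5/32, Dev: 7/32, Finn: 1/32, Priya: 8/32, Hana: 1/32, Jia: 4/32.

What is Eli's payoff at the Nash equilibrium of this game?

22.70 credits

Each unit j contributes comes back to j as 4.9 × (j's share), so j prefers to contribute only if that share exceeds 1/4.9 = 0.2041; otherwise keeping the unit dominates.
Dev and Priya are above the threshold, contributing 8 each; the remaining 5 contribute 0. Total contributed: 16.
Eli keeps 8 and receives 4.9 × 16 × 6/32 = 14.70 from the common-amenities fund, for a payoff of 22.70.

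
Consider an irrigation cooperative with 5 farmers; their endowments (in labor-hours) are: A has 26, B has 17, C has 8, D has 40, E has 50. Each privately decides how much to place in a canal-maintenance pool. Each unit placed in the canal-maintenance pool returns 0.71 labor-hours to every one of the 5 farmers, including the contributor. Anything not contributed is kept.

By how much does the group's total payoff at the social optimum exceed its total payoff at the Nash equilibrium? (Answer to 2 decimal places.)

359.55 labor-hours

The private return per contributed unit is 0.71 < 1 for everyone, so the Nash equilibrium is zero contribution and the group total is Σ E_j = 26 + 17 + 8 + 40 + 50 = 141.
Each contributed unit returns 3.550 to the group, so the social optimum is full contribution by everyone: group total = 3.550 × 141 = 500.55.
Efficiency loss = (3.550 − 1) × 141 = 359.55.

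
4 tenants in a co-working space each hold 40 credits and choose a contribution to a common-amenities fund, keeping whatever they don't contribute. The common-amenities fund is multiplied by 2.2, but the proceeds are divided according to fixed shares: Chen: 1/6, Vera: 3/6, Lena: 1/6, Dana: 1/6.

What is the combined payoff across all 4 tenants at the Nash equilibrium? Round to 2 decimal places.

208.00 credits

Player j's private return per contributed unit is 2.2 × (j's share). Contributing is weakly dominant for j when that share is at least 1/2.2 = 0.4545, and contributing 0 is dominant otherwise.
The only share above 0.4545 is Vera's 3/6, contributing 40; the remaining 3 contribute 0. Total contributed: 40.
The common-amenities fund pays out 2.2 × 40 = 88.00 in total (split across the unequal shares, but the aggregate is all that matters for the group sum).
The 3 free-riders keep 40 each, adding 120. Group total = 120 + 88.00 = 208.00.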